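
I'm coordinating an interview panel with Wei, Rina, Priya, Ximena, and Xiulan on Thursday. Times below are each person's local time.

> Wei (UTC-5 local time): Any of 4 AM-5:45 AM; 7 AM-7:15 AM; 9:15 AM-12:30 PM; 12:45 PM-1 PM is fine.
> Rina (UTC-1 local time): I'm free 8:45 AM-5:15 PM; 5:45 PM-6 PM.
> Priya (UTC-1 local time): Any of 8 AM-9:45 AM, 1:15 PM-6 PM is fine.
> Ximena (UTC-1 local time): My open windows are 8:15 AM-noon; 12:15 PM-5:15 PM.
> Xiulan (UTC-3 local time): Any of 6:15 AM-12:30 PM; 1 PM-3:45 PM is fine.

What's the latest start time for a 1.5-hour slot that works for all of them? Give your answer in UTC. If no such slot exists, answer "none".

16:00

Wei in UTC: 09:00-10:45, 12:00-12:15, 14:15-17:30, 17:45-18:00 (add 5h to convert from UTC-5).
Rina in UTC: 09:45-18:15, 18:45-19:00 (add 1h to convert from UTC-1).
Priya in UTC: 09:00-10:45, 14:15-19:00 (add 1h to convert from UTC-1).
Ximena in UTC: 09:15-13:00, 13:15-18:15 (add 1h to convert from UTC-1).
Xiulan in UTC: 09:15-15:30, 16:00-18:45 (add 3h to convert from UTC-3).
Wei ∩ Rina: 09:45-10:45, 12:00-12:15, 14:15-17:30, 17:45-18:00.
Wei ∩ Rina ∩ Priya: 09:45-10:45, 14:15-17:30, 17:45-18:00.
Wei ∩ Rina ∩ Priya ∩ Ximena: 09:45-10:45, 14:15-17:30, 17:45-18:00.
Wei ∩ Rina ∩ Priya ∩ Ximena ∩ Xiulan: 09:45-10:45, 14:15-15:30, 16:00-17:30, 17:45-18:00.
The last common window of at least 90 minutes is 16:00-17:30; a 90-minute meeting can start as late as 16:00 and still end by 17:30.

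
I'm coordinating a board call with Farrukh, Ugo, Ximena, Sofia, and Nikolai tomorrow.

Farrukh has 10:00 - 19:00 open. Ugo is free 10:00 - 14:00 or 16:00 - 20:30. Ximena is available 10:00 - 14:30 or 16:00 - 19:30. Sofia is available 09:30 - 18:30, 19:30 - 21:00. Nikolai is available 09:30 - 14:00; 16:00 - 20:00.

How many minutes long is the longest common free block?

240

Farrukh ∩ Ugo: 10:00-14:00, 16:00-19:00.
Farrukh ∩ Ugo ∩ Ximena: 10:00-14:00, 16:00-19:00.
Farrukh ∩ Ugo ∩ Ximena ∩ Sofia: 10:00-14:00, 16:00-18:30.
Farrukh ∩ Ugo ∩ Ximena ∩ Sofia ∩ Nikolai: 10:00-14:00, 16:00-18:30.
Those are the intersection windows.
The longest is 10:00-14:00 at 240 minutes.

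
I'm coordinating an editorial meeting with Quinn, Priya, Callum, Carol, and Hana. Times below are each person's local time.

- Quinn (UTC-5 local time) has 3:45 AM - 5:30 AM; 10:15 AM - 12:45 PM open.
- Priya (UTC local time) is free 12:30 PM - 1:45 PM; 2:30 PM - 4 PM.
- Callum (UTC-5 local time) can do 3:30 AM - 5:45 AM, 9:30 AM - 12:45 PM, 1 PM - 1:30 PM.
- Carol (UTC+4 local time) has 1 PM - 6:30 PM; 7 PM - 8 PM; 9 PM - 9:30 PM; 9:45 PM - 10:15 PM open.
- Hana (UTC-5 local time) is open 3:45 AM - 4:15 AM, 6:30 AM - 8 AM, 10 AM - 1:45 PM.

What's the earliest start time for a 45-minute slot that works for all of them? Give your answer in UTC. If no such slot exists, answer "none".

15:15

Quinn in UTC: 08:45-10:30, 15:15-17:45 (add 5h to convert from UTC-5).
Priya in UTC: 12:30-13:45, 14:30-16:00.
Callum in UTC: 08:30-10:45, 14:30-17:45, 18:00-18:30 (add 5h to convert from UTC-5).
Carol in UTC: 09:00-14:30, 15:00-16:00, 17:00-17:30, 17:45-18:15 (subtract 4h to convert from UTC+4).
Hana in UTC: 08:45-09:15, 11:30-13:00, 15:00-18:45 (add 5h to convert from UTC-5).
Quinn ∩ Priya: 15:15-16:00.
Quinn ∩ Priya ∩ Callum: 15:15-16:00.
Quinn ∩ Priya ∩ Callum ∩ Carol: 15:15-16:00.
Quinn ∩ Priya ∩ Callum ∩ Carol ∩ Hana: 15:15-16:00.
The first common window of at least 45 minutes is 15:15-16:00, so the earliest start is 15:15.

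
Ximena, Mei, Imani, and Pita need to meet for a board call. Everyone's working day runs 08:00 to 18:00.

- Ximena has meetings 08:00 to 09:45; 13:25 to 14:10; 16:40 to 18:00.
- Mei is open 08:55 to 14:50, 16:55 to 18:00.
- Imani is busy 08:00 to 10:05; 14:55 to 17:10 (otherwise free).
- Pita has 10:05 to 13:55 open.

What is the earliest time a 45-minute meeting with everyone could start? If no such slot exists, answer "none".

10:05

Ximena free: 09:45-13:25, 14:10-16:40 (invert busy blocks within the working day).
Mei free: 08:55-14:50, 16:55-18:00.
Imani free: 10:05-14:55, 17:10-18:00 (invert busy blocks within the working day).
Pita free: 10:05-13:55.
Ximena ∩ Mei: 09:45-13:25, 14:10-14:50.
Ximena ∩ Mei ∩ Imani: 10:05-13:25, 14:10-14:50.
Ximena ∩ Mei ∩ Imani ∩ Pita: 10:05-13:25.
The first common window of at least 45 minutes is 10:05-13:25, so the earliest start is 10:05.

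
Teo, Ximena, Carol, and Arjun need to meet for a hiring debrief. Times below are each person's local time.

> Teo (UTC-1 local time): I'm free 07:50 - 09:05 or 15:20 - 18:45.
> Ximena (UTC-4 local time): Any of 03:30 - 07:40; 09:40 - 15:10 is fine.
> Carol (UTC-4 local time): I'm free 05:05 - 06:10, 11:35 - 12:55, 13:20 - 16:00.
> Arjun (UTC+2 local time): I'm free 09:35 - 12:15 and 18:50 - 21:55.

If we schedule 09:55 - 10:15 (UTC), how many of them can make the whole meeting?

2

Teo in UTC: 08:50-10:05, 16:20-19:45 (add 1h to convert from UTC-1).
Ximena in UTC: 07:30-11:40, 13:40-19:10 (add 4h to convert from UTC-4).
Carol in UTC: 09:05-10:10, 15:35-16:55, 17:20-20:00 (add 4h to convert from UTC-4).
Arjun in UTC: 07:35-10:15, 16:50-19:55 (subtract 2h to convert from UTC+2).
Ximena and Arjun can make the full 09:55-10:15 slot — that's 2.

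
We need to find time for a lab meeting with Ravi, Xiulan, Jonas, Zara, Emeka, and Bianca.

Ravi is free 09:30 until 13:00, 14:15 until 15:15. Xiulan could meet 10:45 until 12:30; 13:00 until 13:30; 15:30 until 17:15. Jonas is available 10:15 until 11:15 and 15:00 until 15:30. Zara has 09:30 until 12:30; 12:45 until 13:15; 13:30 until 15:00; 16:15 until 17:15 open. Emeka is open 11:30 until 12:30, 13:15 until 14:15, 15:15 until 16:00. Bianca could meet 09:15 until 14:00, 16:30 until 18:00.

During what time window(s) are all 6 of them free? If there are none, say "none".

none

Ravi ∩ Xiulan: 10:45-12:30.
Ravi ∩ Xiulan ∩ Jonas: 10:45-11:15.
Ravi ∩ Xiulan ∩ Jonas ∩ Zara: 10:45-11:15.
Ravi ∩ Xiulan ∩ Jonas ∩ Zara ∩ Emeka: ∅.
Ravi ∩ Xiulan ∩ Jonas ∩ Zara ∩ Emeka ∩ Bianca: ∅.
There is no time when everyone is free.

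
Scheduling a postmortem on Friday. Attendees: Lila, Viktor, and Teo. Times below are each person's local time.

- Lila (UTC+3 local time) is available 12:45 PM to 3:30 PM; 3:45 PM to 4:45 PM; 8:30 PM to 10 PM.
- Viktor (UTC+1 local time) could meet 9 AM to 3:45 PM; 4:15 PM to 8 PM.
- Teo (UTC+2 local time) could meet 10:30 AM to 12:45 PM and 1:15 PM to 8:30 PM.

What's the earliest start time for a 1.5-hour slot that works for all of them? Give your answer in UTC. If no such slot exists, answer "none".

none

Lila in UTC: 09:45-12:30, 12:45-13:45, 17:30-19:00 (subtract 3h to convert from UTC+3).
Viktor in UTC: 08:00-14:45, 15:15-19:00 (subtract 1h to convert from UTC+1).
Teo in UTC: 08:30-10:45, 11:15-18:30 (subtract 2h to convert from UTC+2).
Lila ∩ Viktor: 09:45-12:30, 12:45-13:45, 17:30-19:00.
Lila ∩ Viktor ∩ Teo: 09:45-10:45, 11:15-12:30, 12:45-13:45, 17:30-18:30.
No common window is at least 90 minutes long.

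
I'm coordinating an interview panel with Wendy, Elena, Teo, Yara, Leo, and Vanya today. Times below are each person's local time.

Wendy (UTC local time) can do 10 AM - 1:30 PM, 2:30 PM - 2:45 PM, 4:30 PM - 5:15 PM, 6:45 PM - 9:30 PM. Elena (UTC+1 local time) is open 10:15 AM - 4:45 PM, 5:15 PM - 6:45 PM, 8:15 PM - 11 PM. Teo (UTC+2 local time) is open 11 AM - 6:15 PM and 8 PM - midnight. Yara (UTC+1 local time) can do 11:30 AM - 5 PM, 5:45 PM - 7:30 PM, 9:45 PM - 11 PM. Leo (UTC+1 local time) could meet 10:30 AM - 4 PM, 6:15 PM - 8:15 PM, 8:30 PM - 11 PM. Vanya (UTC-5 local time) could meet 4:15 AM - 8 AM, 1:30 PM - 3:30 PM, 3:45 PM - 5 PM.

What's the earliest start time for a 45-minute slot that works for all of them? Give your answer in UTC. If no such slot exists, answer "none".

Wendy in UTC: 10:00-13:30, 14:30-14:45, 16:30-17:15, 18:45-21:30.
Elena in UTC: 09:15-15:45, 16:15-17:45, 19:15-22:00 (subtract 1h to convert from UTC+1).
Teo in UTC: 09:00-16:15, 18:00-22:00 (subtract 2h to convert from UTC+2).
Yara in UTC: 10:30-16:00, 16:45-18:30, 20:45-22:00 (subtract 1h to convert from UTC+1).
Leo in UTC: 09:30-15:00, 17:15-19:15, 19:30-22:00 (subtract 1h to convert from UTC+1).
Vanya in UTC: 09:15-13:00, 18:30-20:30, 20:45-22:00 (add 5h to convert from UTC-5).
Wendy ∩ Elena: 10:00-13:30, 14:30-14:45, 16:30-17:15, 19:15-21:30.
Wendy ∩ Elena ∩ Teo: 10:00-13:30, 14:30-14:45, 19:15-21:30.
Wendy ∩ Elena ∩ Teo ∩ Yara: 10:30-13:30, 14:30-14:45, 20:45-21:30.
Wendy ∩ Elena ∩ Teo ∩ Yara ∩ Leo: 10:30-13:30, 14:30-14:45, 20:45-21:30.
Wendy ∩ Elena ∩ Teo ∩ Yara ∩ Leo ∩ Vanya: 10:30-13:00, 20:45-21:30.
So the common availability across everyone is 10:30-13:00, 20:45-21:30.
The first common window of at least 45 minutes is 10:30-13:00, so the earliest start is 10:30.

10:30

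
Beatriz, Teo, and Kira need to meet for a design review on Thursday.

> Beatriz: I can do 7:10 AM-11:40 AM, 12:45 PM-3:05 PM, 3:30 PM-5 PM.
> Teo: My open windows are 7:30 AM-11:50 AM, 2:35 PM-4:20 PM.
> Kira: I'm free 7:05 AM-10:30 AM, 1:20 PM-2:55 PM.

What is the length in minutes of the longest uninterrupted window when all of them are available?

180

Beatriz ∩ Teo: 07:30-11:40, 14:35-15:05, 15:30-16:20.
Beatriz ∩ Teo ∩ Kira: 07:30-10:30, 14:35-14:55.
The longest is 07:30-10:30 at 180 minutes.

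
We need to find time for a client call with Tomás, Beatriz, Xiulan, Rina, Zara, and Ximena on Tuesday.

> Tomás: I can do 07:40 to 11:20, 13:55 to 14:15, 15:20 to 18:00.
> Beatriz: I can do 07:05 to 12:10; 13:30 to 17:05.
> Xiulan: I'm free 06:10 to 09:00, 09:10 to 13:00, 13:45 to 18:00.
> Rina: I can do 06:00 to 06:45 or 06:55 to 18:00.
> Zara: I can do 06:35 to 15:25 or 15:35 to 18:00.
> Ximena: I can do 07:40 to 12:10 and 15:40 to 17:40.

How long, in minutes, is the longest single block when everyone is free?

130

Tomás ∩ Beatriz: 07:40-11:20, 13:55-14:15, 15:20-17:05.
Tomás ∩ Beatriz ∩ Xiulan: 07:40-09:00, 09:10-11:20, 13:55-14:15, 15:20-17:05.
Tomás ∩ Beatriz ∩ Xiulan ∩ Rina: 07:40-09:00, 09:10-11:20, 13:55-14:15, 15:20-17:05.
Tomás ∩ Beatriz ∩ Xiulan ∩ Rina ∩ Zara: 07:40-09:00, 09:10-11:20, 13:55-14:15, 15:20-15:25, 15:35-17:05.
Tomás ∩ Beatriz ∩ Xiulan ∩ Rina ∩ Zara ∩ Ximena: 07:40-09:00, 09:10-11:20, 15:40-17:05.
Those are the intersection windows.
The longest is 09:10-11:20 at 130 minutes.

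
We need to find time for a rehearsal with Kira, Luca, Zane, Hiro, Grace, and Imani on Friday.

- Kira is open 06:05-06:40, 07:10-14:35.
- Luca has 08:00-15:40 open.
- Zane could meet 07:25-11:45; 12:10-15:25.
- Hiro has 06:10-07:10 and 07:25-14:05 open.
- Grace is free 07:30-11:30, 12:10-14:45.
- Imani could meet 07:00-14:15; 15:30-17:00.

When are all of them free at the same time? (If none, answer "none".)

08:00-11:30, 12:10-14:05

Kira ∩ Luca: 08:00-14:35.
Kira ∩ Luca ∩ Zane: 08:00-11:45, 12:10-14:35.
Kira ∩ Luca ∩ Zane ∩ Hiro: 08:00-11:45, 12:10-14:05.
Kira ∩ Luca ∩ Zane ∩ Hiro ∩ Grace: 08:00-11:30, 12:10-14:05.
Kira ∩ Luca ∩ Zane ∩ Hiro ∩ Grace ∩ Imani: 08:00-11:30, 12:10-14:05.
So the common availability across everyone is 08:00-11:30, 12:10-14:05.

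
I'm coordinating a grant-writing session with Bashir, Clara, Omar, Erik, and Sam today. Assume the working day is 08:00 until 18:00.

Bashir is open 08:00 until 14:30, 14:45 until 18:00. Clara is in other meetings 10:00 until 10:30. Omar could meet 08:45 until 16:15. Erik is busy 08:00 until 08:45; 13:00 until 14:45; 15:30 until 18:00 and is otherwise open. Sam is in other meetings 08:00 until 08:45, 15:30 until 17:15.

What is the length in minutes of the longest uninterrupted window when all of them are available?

150

Bashir free: 08:00-14:30, 14:45-18:00.
Clara free: 08:00-10:00, 10:30-18:00 (invert busy blocks within the working day).
Omar free: 08:45-16:15.
Erik free: 08:45-13:00, 14:45-15:30 (invert busy blocks within the working day).
Sam free: 08:45-15:30, 17:15-18:00 (invert busy blocks within the working day).
Bashir ∩ Clara: 08:00-10:00, 10:30-14:30, 14:45-18:00.
Bashir ∩ Clara ∩ Omar: 08:45-10:00, 10:30-14:30, 14:45-16:15.
Bashir ∩ Clara ∩ Omar ∩ Erik: 08:45-10:00, 10:30-13:00, 14:45-15:30.
Bashir ∩ Clara ∩ Omar ∩ Erik ∩ Sam: 08:45-10:00, 10:30-13:00, 14:45-15:30.
So the common availability across everyone is 08:45-10:00, 10:30-13:00, 14:45-15:30.
The longest is 10:30-13:00 at 150 minutes.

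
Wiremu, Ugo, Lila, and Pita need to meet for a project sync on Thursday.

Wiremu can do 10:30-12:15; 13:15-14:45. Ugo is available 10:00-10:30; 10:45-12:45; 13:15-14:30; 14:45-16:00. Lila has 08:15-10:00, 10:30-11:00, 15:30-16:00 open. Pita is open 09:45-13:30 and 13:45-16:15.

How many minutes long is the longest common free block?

Wiremu ∩ Ugo: 10:45-12:15, 13:15-14:30.
Wiremu ∩ Ugo ∩ Lila: 10:45-11:00.
Wiremu ∩ Ugo ∩ Lila ∩ Pita: 10:45-11:00.
The longest is 10:45-11:00 at 15 minutes.

15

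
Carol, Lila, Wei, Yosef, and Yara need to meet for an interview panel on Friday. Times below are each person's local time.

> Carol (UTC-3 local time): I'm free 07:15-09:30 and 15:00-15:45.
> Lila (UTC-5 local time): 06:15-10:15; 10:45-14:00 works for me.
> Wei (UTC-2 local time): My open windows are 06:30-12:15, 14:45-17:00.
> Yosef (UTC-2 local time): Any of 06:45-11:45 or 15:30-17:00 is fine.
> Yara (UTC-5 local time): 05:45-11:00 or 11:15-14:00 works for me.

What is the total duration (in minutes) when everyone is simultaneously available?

Carol in UTC: 10:15-12:30, 18:00-18:45 (add 3h to convert from UTC-3).
Lila in UTC: 11:15-15:15, 15:45-19:00 (add 5h to convert from UTC-5).
Wei in UTC: 08:30-14:15, 16:45-19:00 (add 2h to convert from UTC-2).
Yosef in UTC: 08:45-13:45, 17:30-19:00 (add 2h to convert from UTC-2).
Yara in UTC: 10:45-16:00, 16:15-19:00 (add 5h to convert from UTC-5).
Carol ∩ Lila: 11:15-12:30, 18:00-18:45.
Carol ∩ Lila ∩ Wei: 11:15-12:30, 18:00-18:45.
Carol ∩ Lila ∩ Wei ∩ Yosef: 11:15-12:30, 18:00-18:45.
Carol ∩ Lila ∩ Wei ∩ Yosef ∩ Yara: 11:15-12:30, 18:00-18:45.
So the common availability across everyone is 11:15-12:30, 18:00-18:45.
Summing the common windows: 75 + 45 = 120 minutes.

120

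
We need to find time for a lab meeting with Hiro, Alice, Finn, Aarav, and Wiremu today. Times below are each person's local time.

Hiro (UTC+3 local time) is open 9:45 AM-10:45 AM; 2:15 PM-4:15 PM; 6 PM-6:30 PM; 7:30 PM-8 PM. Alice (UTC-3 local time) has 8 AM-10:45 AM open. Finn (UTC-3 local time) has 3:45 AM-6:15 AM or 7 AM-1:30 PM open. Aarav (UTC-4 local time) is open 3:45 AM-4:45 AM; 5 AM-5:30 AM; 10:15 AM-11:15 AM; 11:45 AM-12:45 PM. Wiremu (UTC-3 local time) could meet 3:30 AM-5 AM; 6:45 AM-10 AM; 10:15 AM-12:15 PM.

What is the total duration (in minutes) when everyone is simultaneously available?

0

Hiro in UTC: 06:45-07:45, 11:15-13:15, 15:00-15:30, 16:30-17:00 (subtract 3h to convert from UTC+3).
Alice in UTC: 11:00-13:45 (add 3h to convert from UTC-3).
Finn in UTC: 06:45-09:15, 10:00-16:30 (add 3h to convert from UTC-3).
Aarav in UTC: 07:45-08:45, 09:00-09:30, 14:15-15:15, 15:45-16:45 (add 4h to convert from UTC-4).
Wiremu in UTC: 06:30-08:00, 09:45-13:00, 13:15-15:15 (add 3h to convert from UTC-3).
Hiro ∩ Alice: 11:15-13:15.
Hiro ∩ Alice ∩ Finn: 11:15-13:15.
Hiro ∩ Alice ∩ Finn ∩ Aarav: ∅.
Hiro ∩ Alice ∩ Finn ∩ Aarav ∩ Wiremu: ∅.
There is no time when everyone is free.
There is no common window, so the total is 0 minutes.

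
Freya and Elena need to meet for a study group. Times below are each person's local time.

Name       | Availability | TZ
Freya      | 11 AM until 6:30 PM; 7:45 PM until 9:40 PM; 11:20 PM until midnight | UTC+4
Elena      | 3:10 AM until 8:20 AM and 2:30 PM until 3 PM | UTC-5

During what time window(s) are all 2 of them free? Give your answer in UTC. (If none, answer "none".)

Freya in UTC: 07:00-14:30, 15:45-17:40, 19:20-20:00 (subtract 4h to convert from UTC+4).
Elena in UTC: 08:10-13:20, 19:30-20:00 (add 5h to convert from UTC-5).
Freya ∩ Elena: 08:10-13:20, 19:30-20:00.
So the common availability across everyone is 08:10-13:20, 19:30-20:00.

08:10-13:20, 19:30-20:00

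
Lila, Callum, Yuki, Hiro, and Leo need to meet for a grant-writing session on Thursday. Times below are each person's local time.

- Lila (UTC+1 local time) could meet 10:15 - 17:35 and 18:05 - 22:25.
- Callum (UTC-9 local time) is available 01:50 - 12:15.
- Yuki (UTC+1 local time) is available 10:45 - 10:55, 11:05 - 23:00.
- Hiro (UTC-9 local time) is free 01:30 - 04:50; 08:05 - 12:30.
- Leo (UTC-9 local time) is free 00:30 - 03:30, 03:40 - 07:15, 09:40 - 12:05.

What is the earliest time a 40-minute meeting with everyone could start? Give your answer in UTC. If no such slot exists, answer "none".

10:50

Lila in UTC: 09:15-16:35, 17:05-21:25 (subtract 1h to convert from UTC+1).
Callum in UTC: 10:50-21:15 (add 9h to convert from UTC-9).
Yuki in UTC: 09:45-09:55, 10:05-22:00 (subtract 1h to convert from UTC+1).
Hiro in UTC: 10:30-13:50, 17:05-21:30 (add 9h to convert from UTC-9).
Leo in UTC: 09:30-12:30, 12:40-16:15, 18:40-21:05 (add 9h to convert from UTC-9).
Lila ∩ Callum: 10:50-16:35, 17:05-21:15.
Lila ∩ Callum ∩ Yuki: 10:50-16:35, 17:05-21:15.
Lila ∩ Callum ∩ Yuki ∩ Hiro: 10:50-13:50, 17:05-21:15.
Lila ∩ Callum ∩ Yuki ∩ Hiro ∩ Leo: 10:50-12:30, 12:40-13:50, 18:40-21:05.
So the common availability across everyone is 10:50-12:30, 12:40-13:50, 18:40-21:05.
The first common window of at least 40 minutes is 10:50-12:30, so the earliest start is 10:50.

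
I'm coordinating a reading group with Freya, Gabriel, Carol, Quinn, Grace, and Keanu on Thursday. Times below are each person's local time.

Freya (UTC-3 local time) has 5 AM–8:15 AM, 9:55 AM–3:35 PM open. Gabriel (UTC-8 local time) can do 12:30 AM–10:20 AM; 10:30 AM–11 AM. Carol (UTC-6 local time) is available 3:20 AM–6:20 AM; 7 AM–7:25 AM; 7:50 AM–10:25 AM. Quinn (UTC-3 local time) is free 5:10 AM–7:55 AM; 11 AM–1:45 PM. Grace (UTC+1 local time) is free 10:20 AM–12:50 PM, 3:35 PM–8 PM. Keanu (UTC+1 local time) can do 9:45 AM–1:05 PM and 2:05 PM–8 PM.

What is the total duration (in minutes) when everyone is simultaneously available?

Freya in UTC: 08:00-11:15, 12:55-18:35 (add 3h to convert from UTC-3).
Gabriel in UTC: 08:30-18:20, 18:30-19:00 (add 8h to convert from UTC-8).
Carol in UTC: 09:20-12:20, 13:00-13:25, 13:50-16:25 (add 6h to convert from UTC-6).
Quinn in UTC: 08:10-10:55, 14:00-16:45 (add 3h to convert from UTC-3).
Grace in UTC: 09:20-11:50, 14:35-19:00 (subtract 1h to convert from UTC+1).
Keanu in UTC: 08:45-12:05, 13:05-19:00 (subtract 1h to convert from UTC+1).
Freya ∩ Gabriel: 08:30-11:15, 12:55-18:20, 18:30-18:35.
Freya ∩ Gabriel ∩ Carol: 09:20-11:15, 13:00-13:25, 13:50-16:25.
Freya ∩ Gabriel ∩ Carol ∩ Quinn: 09:20-10:55, 14:00-16:25.
Freya ∩ Gabriel ∩ Carol ∩ Quinn ∩ Grace: 09:20-10:55, 14:35-16:25.
Freya ∩ Gabriel ∩ Carol ∩ Quinn ∩ Grace ∩ Keanu: 09:20-10:55, 14:35-16:25.
Summing the common windows: 95 + 110 = 205 minutes.

205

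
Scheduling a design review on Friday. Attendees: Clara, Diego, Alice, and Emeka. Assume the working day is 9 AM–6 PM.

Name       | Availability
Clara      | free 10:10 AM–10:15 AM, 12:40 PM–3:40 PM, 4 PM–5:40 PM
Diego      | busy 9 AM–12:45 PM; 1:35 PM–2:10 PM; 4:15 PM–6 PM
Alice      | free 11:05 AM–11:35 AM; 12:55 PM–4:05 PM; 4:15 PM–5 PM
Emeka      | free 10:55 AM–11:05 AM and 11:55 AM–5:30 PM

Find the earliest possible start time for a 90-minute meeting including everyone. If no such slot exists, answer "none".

14:10

Clara free: 10:10-10:15, 12:40-15:40, 16:00-17:40.
Diego free: 12:45-13:35, 14:10-16:15 (invert busy blocks within the working day).
Alice free: 11:05-11:35, 12:55-16:05, 16:15-17:00.
Emeka free: 10:55-11:05, 11:55-17:30.
Clara ∩ Diego: 12:45-13:35, 14:10-15:40, 16:00-16:15.
Clara ∩ Diego ∩ Alice: 12:55-13:35, 14:10-15:40, 16:00-16:05.
Clara ∩ Diego ∩ Alice ∩ Emeka: 12:55-13:35, 14:10-15:40, 16:00-16:05.
The first common window of at least 90 minutes is 14:10-15:40, so the earliest start is 14:10.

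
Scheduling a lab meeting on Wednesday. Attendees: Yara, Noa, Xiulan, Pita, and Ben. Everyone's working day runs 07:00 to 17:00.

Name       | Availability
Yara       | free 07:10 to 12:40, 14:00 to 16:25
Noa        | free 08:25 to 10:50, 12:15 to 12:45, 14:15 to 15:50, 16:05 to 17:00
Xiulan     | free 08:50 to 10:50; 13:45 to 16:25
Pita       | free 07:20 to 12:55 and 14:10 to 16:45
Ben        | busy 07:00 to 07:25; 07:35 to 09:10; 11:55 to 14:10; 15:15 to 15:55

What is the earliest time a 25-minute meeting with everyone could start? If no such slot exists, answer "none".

09:10

Yara free: 07:10-12:40, 14:00-16:25.
Noa free: 08:25-10:50, 12:15-12:45, 14:15-15:50, 16:05-17:00.
Xiulan free: 08:50-10:50, 13:45-16:25.
Pita free: 07:20-12:55, 14:10-16:45.
Ben free: 07:25-07:35, 09:10-11:55, 14:10-15:15, 15:55-17:00 (invert busy blocks within the working day).
Yara ∩ Noa: 08:25-10:50, 12:15-12:40, 14:15-15:50, 16:05-16:25.
Yara ∩ Noa ∩ Xiulan: 08:50-10:50, 14:15-15:50, 16:05-16:25.
Yara ∩ Noa ∩ Xiulan ∩ Pita: 08:50-10:50, 14:15-15:50, 16:05-16:25.
Yara ∩ Noa ∩ Xiulan ∩ Pita ∩ Ben: 09:10-10:50, 14:15-15:15, 16:05-16:25.
The first common window of at least 25 minutes is 09:10-10:50, so the earliest start is 09:10.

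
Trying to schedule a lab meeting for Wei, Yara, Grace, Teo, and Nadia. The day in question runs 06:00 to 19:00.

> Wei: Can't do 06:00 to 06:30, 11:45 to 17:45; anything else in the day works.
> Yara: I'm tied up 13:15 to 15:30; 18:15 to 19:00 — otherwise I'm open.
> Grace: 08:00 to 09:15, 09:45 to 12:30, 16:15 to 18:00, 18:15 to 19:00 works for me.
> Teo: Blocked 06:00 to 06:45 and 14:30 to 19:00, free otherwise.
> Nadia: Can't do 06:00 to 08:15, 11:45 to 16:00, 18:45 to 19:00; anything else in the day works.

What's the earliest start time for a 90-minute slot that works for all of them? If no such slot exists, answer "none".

Wei free: 06:30-11:45, 17:45-19:00 (invert busy blocks within the working day).
Yara free: 06:00-13:15, 15:30-18:15 (invert busy blocks within the working day).
Grace free: 08:00-09:15, 09:45-12:30, 16:15-18:00, 18:15-19:00.
Teo free: 06:45-14:30 (invert busy blocks within the working day).
Nadia free: 08:15-11:45, 16:00-18:45 (invert busy blocks within the working day).
Wei ∩ Yara: 06:30-11:45, 17:45-18:15.
Wei ∩ Yara ∩ Grace: 08:00-09:15, 09:45-11:45, 17:45-18:00.
Wei ∩ Yara ∩ Grace ∩ Teo: 08:00-09:15, 09:45-11:45.
Wei ∩ Yara ∩ Grace ∩ Teo ∩ Nadia: 08:15-09:15, 09:45-11:45.
The first common window of at least 90 minutes is 09:45-11:45, so the earliest start is 09:45.

09:45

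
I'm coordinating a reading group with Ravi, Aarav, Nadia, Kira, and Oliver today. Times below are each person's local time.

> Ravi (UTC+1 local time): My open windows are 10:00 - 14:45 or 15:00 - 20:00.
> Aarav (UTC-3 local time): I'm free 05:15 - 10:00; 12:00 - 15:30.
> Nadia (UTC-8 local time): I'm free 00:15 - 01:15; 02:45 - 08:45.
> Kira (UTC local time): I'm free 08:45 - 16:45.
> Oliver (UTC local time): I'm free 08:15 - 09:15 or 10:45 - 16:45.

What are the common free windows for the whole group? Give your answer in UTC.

09:00-09:15, 10:45-13:00, 15:00-16:45

Ravi in UTC: 09:00-13:45, 14:00-19:00 (subtract 1h to convert from UTC+1).
Aarav in UTC: 08:15-13:00, 15:00-18:30 (add 3h to convert from UTC-3).
Nadia in UTC: 08:15-09:15, 10:45-16:45 (add 8h to convert from UTC-8).
Kira in UTC: 08:45-16:45.
Oliver in UTC: 08:15-09:15, 10:45-16:45.
Ravi ∩ Aarav: 09:00-13:00, 15:00-18:30.
Ravi ∩ Aarav ∩ Nadia: 09:00-09:15, 10:45-13:00, 15:00-16:45.
Ravi ∩ Aarav ∩ Nadia ∩ Kira: 09:00-09:15, 10:45-13:00, 15:00-16:45.
Ravi ∩ Aarav ∩ Nadia ∩ Kira ∩ Oliver: 09:00-09:15, 10:45-13:00, 15:00-16:45.
Those are the intersection windows.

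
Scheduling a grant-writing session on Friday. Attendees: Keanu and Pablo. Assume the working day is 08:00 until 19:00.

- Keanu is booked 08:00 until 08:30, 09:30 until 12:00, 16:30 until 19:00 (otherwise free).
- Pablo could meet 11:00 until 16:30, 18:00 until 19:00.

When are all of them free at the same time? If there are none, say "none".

12:00-16:30

Keanu free: 08:30-09:30, 12:00-16:30 (invert busy blocks within the working day).
Pablo free: 11:00-16:30, 18:00-19:00.
Keanu ∩ Pablo: 12:00-16:30.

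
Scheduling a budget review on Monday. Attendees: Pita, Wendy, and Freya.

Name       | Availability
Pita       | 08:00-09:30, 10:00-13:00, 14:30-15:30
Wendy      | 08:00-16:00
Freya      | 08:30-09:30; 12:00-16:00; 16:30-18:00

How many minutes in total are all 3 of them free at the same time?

180

Pita ∩ Wendy: 08:00-09:30, 10:00-13:00, 14:30-15:30.
Pita ∩ Wendy ∩ Freya: 08:30-09:30, 12:00-13:00, 14:30-15:30.
Summing the common windows: 60 + 60 + 60 = 180 minutes.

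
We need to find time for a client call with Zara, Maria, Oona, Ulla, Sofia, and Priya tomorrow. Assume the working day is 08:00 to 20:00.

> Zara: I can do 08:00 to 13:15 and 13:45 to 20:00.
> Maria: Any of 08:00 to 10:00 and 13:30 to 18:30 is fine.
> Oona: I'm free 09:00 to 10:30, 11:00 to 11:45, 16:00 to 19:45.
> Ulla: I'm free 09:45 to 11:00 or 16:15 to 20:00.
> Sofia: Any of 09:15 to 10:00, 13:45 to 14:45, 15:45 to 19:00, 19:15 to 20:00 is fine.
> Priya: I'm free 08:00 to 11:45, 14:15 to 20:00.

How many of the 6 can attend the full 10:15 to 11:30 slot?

2

Zara and Priya can make the full 10:15-11:30 slot — that's 2.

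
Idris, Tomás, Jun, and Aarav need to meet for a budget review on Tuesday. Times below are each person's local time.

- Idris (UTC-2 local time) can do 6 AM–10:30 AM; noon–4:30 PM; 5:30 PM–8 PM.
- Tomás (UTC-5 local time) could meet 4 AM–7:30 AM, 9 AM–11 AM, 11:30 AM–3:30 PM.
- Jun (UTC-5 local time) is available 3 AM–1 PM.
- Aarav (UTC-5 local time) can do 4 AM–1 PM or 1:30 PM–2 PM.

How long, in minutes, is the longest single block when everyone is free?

Idris in UTC: 08:00-12:30, 14:00-18:30, 19:30-22:00 (add 2h to convert from UTC-2).
Tomás in UTC: 09:00-12:30, 14:00-16:00, 16:30-20:30 (add 5h to convert from UTC-5).
Jun in UTC: 08:00-18:00 (add 5h to convert from UTC-5).
Aarav in UTC: 09:00-18:00, 18:30-19:00 (add 5h to convert from UTC-5).
Idris ∩ Tomás: 09:00-12:30, 14:00-16:00, 16:30-18:30, 19:30-20:30.
Idris ∩ Tomás ∩ Jun: 09:00-12:30, 14:00-16:00, 16:30-18:00.
Idris ∩ Tomás ∩ Jun ∩ Aarav: 09:00-12:30, 14:00-16:00, 16:30-18:00.
Those are the intersection windows.
The longest is 09:00-12:30 at 210 minutes.

210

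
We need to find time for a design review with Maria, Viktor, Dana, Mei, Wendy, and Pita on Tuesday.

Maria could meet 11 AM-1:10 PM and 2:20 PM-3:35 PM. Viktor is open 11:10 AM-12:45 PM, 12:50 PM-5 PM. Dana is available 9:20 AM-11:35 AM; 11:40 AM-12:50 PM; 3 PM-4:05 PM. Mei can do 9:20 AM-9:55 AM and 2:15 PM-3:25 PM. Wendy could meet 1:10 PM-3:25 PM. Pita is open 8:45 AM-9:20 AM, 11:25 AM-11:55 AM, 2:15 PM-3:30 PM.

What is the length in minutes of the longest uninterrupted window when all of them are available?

Maria ∩ Viktor: 11:10-12:45, 12:50-13:10, 14:20-15:35.
Maria ∩ Viktor ∩ Dana: 11:10-11:35, 11:40-12:45, 15:00-15:35.
Maria ∩ Viktor ∩ Dana ∩ Mei: 15:00-15:25.
Maria ∩ Viktor ∩ Dana ∩ Mei ∩ Wendy: 15:00-15:25.
Maria ∩ Viktor ∩ Dana ∩ Mei ∩ Wendy ∩ Pita: 15:00-15:25.
The longest is 15:00-15:25 at 25 minutes.

25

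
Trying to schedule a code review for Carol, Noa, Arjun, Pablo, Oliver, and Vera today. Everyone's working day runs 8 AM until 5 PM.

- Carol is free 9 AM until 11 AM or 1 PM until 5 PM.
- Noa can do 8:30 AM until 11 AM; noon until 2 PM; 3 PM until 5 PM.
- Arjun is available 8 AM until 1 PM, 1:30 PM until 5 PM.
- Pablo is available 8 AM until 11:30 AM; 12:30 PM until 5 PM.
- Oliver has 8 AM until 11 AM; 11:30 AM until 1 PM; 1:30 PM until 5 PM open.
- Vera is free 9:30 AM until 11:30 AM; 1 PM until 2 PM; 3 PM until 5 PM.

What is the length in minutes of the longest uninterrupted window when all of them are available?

120

Carol ∩ Noa: 09:00-11:00, 13:00-14:00, 15:00-17:00.
Carol ∩ Noa ∩ Arjun: 09:00-11:00, 13:30-14:00, 15:00-17:00.
Carol ∩ Noa ∩ Arjun ∩ Pablo: 09:00-11:00, 13:30-14:00, 15:00-17:00.
Carol ∩ Noa ∩ Arjun ∩ Pablo ∩ Oliver: 09:00-11:00, 13:30-14:00, 15:00-17:00.
Carol ∩ Noa ∩ Arjun ∩ Pablo ∩ Oliver ∩ Vera: 09:30-11:00, 13:30-14:00, 15:00-17:00.
So the common availability across everyone is 09:30-11:00, 13:30-14:00, 15:00-17:00.
The longest is 15:00-17:00 at 120 minutes.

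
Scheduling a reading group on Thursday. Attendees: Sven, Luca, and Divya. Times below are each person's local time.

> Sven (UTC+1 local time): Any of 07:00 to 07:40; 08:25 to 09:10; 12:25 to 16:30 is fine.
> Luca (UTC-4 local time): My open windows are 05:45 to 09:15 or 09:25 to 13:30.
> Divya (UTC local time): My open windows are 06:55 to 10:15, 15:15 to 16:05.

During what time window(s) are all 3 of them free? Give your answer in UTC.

15:15-15:30

Sven in UTC: 06:00-06:40, 07:25-08:10, 11:25-15:30 (subtract 1h to convert from UTC+1).
Luca in UTC: 09:45-13:15, 13:25-17:30 (add 4h to convert from UTC-4).
Divya in UTC: 06:55-10:15, 15:15-16:05.
Sven ∩ Luca: 11:25-13:15, 13:25-15:30.
Sven ∩ Luca ∩ Divya: 15:15-15:30.
So the common availability across everyone is 15:15-15:30.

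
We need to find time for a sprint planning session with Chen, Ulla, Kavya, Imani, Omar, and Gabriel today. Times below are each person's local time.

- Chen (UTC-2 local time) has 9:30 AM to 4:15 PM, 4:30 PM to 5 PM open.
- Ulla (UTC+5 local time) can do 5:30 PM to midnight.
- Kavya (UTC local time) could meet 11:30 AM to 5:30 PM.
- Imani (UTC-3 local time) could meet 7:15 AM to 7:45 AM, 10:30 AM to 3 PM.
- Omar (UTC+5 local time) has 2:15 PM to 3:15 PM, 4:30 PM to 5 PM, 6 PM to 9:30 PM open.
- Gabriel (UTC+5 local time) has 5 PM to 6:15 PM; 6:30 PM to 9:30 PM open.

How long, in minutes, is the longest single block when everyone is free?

180

Chen in UTC: 11:30-18:15, 18:30-19:00 (add 2h to convert from UTC-2).
Ulla in UTC: 12:30-19:00 (subtract 5h to convert from UTC+5).
Kavya in UTC: 11:30-17:30.
Imani in UTC: 10:15-10:45, 13:30-18:00 (add 3h to convert from UTC-3).
Omar in UTC: 09:15-10:15, 11:30-12:00, 13:00-16:30 (subtract 5h to convert from UTC+5).
Gabriel in UTC: 12:00-13:15, 13:30-16:30 (subtract 5h to convert from UTC+5).
Chen ∩ Ulla: 12:30-18:15, 18:30-19:00.
Chen ∩ Ulla ∩ Kavya: 12:30-17:30.
Chen ∩ Ulla ∩ Kavya ∩ Imani: 13:30-17:30.
Chen ∩ Ulla ∩ Kavya ∩ Imani ∩ Omar: 13:30-16:30.
Chen ∩ Ulla ∩ Kavya ∩ Imani ∩ Omar ∩ Gabriel: 13:30-16:30.
The longest is 13:30-16:30 at 180 minutes.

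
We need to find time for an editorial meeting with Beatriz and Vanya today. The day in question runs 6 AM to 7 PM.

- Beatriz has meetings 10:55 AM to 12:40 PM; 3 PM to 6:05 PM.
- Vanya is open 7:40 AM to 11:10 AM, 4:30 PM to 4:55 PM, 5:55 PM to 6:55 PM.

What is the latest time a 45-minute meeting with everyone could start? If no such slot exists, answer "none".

18:10

Beatriz free: 06:00-10:55, 12:40-15:00, 18:05-19:00 (invert busy blocks within the working day).
Vanya free: 07:40-11:10, 16:30-16:55, 17:55-18:55.
Beatriz ∩ Vanya: 07:40-10:55, 18:05-18:55.
So the common availability across everyone is 07:40-10:55, 18:05-18:55.
The last common window of at least 45 minutes is 18:05-18:55; a 45-minute meeting can start as late as 18:10 and still end by 18:55.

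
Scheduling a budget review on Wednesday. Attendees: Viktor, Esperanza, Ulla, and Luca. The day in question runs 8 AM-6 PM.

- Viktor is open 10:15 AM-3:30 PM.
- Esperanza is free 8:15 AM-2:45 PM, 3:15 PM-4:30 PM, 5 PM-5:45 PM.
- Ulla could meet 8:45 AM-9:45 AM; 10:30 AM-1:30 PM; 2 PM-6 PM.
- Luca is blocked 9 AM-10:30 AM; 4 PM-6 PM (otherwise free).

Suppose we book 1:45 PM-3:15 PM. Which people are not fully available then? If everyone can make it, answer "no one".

Esperanza, Ulla

Viktor free: 10:15-15:30.
Esperanza free: 08:15-14:45, 15:15-16:30, 17:00-17:45.
Ulla free: 08:45-09:45, 10:30-13:30, 14:00-18:00.
Luca free: 08:00-09:00, 10:30-16:00 (invert busy blocks within the working day).
Viktor: free for 13:45-15:15. Esperanza: not fully free for 13:45-15:15. Ulla: not fully free for 13:45-15:15. Luca: free for 13:45-15:15.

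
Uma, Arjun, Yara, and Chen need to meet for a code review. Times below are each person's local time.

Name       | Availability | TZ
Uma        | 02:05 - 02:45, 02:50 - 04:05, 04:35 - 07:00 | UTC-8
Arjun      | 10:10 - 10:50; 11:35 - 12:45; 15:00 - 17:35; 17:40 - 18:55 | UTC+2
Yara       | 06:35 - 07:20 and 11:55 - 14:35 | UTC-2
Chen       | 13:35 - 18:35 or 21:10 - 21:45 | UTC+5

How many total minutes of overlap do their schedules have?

0

Uma in UTC: 10:05-10:45, 10:50-12:05, 12:35-15:00 (add 8h to convert from UTC-8).
Arjun in UTC: 08:10-08:50, 09:35-10:45, 13:00-15:35, 15:40-16:55 (subtract 2h to convert from UTC+2).
Yara in UTC: 08:35-09:20, 13:55-16:35 (add 2h to convert from UTC-2).
Chen in UTC: 08:35-13:35, 16:10-16:45 (subtract 5h to convert from UTC+5).
Uma ∩ Arjun: 10:05-10:45, 13:00-15:00.
Uma ∩ Arjun ∩ Yara: 13:55-15:00.
Uma ∩ Arjun ∩ Yara ∩ Chen: ∅.
There is no time when everyone is free.
There is no common window, so the total is 0 minutes.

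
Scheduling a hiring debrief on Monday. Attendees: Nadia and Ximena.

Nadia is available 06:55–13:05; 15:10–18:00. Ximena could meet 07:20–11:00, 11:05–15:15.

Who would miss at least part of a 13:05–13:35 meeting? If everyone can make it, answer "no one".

Nadia

Nadia: not fully free for 13:05-13:35. Ximena: free for 13:05-13:35.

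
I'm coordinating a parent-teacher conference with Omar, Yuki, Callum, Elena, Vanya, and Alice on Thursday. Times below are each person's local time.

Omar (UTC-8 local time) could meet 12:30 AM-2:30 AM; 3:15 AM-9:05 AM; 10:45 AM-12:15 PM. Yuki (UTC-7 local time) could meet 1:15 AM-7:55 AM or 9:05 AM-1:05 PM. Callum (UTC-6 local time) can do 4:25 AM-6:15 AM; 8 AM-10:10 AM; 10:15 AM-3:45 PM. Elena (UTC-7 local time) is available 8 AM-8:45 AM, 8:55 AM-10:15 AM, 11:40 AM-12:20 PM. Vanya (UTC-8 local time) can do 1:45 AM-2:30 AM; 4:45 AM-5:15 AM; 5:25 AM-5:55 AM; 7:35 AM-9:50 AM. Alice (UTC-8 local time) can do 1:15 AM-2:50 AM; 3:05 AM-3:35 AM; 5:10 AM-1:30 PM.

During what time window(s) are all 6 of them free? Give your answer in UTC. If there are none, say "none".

16:05-16:10, 16:15-17:05

Omar in UTC: 08:30-10:30, 11:15-17:05, 18:45-20:15 (add 8h to convert from UTC-8).
Yuki in UTC: 08:15-14:55, 16:05-20:05 (add 7h to convert from UTC-7).
Callum in UTC: 10:25-12:15, 14:00-16:10, 16:15-21:45 (add 6h to convert from UTC-6).
Elena in UTC: 15:00-15:45, 15:55-17:15, 18:40-19:20 (add 7h to convert from UTC-7).
Vanya in UTC: 09:45-10:30, 12:45-13:15, 13:25-13:55, 15:35-17:50 (add 8h to convert from UTC-8).
Alice in UTC: 09:15-10:50, 11:05-11:35, 13:10-21:30 (add 8h to convert from UTC-8).
Omar ∩ Yuki: 08:30-10:30, 11:15-14:55, 16:05-17:05, 18:45-20:05.
Omar ∩ Yuki ∩ Callum: 10:25-10:30, 11:15-12:15, 14:00-14:55, 16:05-16:10, 16:15-17:05, 18:45-20:05.
Omar ∩ Yuki ∩ Callum ∩ Elena: 16:05-16:10, 16:15-17:05, 18:45-19:20.
Omar ∩ Yuki ∩ Callum ∩ Elena ∩ Vanya: 16:05-16:10, 16:15-17:05.
Omar ∩ Yuki ∩ Callum ∩ Elena ∩ Vanya ∩ Alice: 16:05-16:10, 16:15-17:05.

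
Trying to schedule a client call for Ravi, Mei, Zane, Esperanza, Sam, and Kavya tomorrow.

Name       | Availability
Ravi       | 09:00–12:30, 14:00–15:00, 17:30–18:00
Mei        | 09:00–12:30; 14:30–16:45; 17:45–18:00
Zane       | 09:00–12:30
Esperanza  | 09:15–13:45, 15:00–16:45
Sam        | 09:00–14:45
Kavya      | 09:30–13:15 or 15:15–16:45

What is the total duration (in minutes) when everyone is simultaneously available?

180

Ravi ∩ Mei: 09:00-12:30, 14:30-15:00, 17:45-18:00.
Ravi ∩ Mei ∩ Zane: 09:00-12:30.
Ravi ∩ Mei ∩ Zane ∩ Esperanza: 09:15-12:30.
Ravi ∩ Mei ∩ Zane ∩ Esperanza ∩ Sam: 09:15-12:30.
Ravi ∩ Mei ∩ Zane ∩ Esperanza ∩ Sam ∩ Kavya: 09:30-12:30.
So the common availability across everyone is 09:30-12:30.
That's a single block of 180 minutes.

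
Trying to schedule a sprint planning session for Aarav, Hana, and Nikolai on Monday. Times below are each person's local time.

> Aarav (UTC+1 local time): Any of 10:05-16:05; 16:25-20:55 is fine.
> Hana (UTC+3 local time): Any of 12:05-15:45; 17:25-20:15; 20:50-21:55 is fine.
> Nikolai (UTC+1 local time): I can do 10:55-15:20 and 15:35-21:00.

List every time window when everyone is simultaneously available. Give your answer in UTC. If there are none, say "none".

09:55-12:45, 14:35-15:05, 15:25-17:15, 17:50-18:55

Aarav in UTC: 09:05-15:05, 15:25-19:55 (subtract 1h to convert from UTC+1).
Hana in UTC: 09:05-12:45, 14:25-17:15, 17:50-18:55 (subtract 3h to convert from UTC+3).
Nikolai in UTC: 09:55-14:20, 14:35-20:00 (subtract 1h to convert from UTC+1).
Aarav ∩ Hana: 09:05-12:45, 14:25-15:05, 15:25-17:15, 17:50-18:55.
Aarav ∩ Hana ∩ Nikolai: 09:55-12:45, 14:35-15:05, 15:25-17:15, 17:50-18:55.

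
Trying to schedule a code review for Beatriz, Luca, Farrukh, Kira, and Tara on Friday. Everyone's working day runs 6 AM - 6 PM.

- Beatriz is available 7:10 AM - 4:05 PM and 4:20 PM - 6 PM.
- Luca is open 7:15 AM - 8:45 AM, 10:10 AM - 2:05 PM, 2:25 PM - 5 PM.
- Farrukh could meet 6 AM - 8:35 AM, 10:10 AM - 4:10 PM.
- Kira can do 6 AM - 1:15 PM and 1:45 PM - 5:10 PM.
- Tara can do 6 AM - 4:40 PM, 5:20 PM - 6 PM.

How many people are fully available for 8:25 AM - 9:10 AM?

3

Beatriz, Kira, and Tara can make the full 08:25-09:10 slot — that's 3.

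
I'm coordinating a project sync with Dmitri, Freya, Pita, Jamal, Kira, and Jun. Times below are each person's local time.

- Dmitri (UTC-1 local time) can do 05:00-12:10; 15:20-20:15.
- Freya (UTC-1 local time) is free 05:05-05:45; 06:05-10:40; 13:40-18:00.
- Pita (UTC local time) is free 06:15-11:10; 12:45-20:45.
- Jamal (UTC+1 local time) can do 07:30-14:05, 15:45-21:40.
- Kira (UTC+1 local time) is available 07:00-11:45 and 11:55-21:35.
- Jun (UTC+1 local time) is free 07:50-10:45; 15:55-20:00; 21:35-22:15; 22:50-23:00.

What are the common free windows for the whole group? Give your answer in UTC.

07:05-09:45, 16:20-19:00

Dmitri in UTC: 06:00-13:10, 16:20-21:15 (add 1h to convert from UTC-1).
Freya in UTC: 06:05-06:45, 07:05-11:40, 14:40-19:00 (add 1h to convert from UTC-1).
Pita in UTC: 06:15-11:10, 12:45-20:45.
Jamal in UTC: 06:30-13:05, 14:45-20:40 (subtract 1h to convert from UTC+1).
Kira in UTC: 06:00-10:45, 10:55-20:35 (subtract 1h to convert from UTC+1).
Jun in UTC: 06:50-09:45, 14:55-19:00, 20:35-21:15, 21:50-22:00 (subtract 1h to convert from UTC+1).
Dmitri ∩ Freya: 06:05-06:45, 07:05-11:40, 16:20-19:00.
Dmitri ∩ Freya ∩ Pita: 06:15-06:45, 07:05-11:10, 16:20-19:00.
Dmitri ∩ Freya ∩ Pita ∩ Jamal: 06:30-06:45, 07:05-11:10, 16:20-19:00.
Dmitri ∩ Freya ∩ Pita ∩ Jamal ∩ Kira: 06:30-06:45, 07:05-10:45, 10:55-11:10, 16:20-19:00.
Dmitri ∩ Freya ∩ Pita ∩ Jamal ∩ Kira ∩ Jun: 07:05-09:45, 16:20-19:00.
So the common availability across everyone is 07:05-09:45, 16:20-19:00.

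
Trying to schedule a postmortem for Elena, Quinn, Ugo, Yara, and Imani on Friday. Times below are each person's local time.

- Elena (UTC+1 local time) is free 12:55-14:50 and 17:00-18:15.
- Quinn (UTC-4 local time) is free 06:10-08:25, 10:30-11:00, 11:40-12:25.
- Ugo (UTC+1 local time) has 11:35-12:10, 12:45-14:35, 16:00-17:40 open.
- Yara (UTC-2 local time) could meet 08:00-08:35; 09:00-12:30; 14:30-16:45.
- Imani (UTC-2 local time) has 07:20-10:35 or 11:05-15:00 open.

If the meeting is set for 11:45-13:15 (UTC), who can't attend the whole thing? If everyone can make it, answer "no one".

Elena in UTC: 11:55-13:50, 16:00-17:15 (subtract 1h to convert from UTC+1).
Quinn in UTC: 10:10-12:25, 14:30-15:00, 15:40-16:25 (add 4h to convert from UTC-4).
Ugo in UTC: 10:35-11:10, 11:45-13:35, 15:00-16:40 (subtract 1h to convert from UTC+1).
Yara in UTC: 10:00-10:35, 11:00-14:30, 16:30-18:45 (add 2h to convert from UTC-2).
Imani in UTC: 09:20-12:35, 13:05-17:00 (add 2h to convert from UTC-2).
Elena: not fully free for 11:45-13:15. Quinn: not fully free for 11:45-13:15. Ugo: free for 11:45-13:15. Yara: free for 11:45-13:15. Imani: not fully free for 11:45-13:15.

Elena, Imani, Quinn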